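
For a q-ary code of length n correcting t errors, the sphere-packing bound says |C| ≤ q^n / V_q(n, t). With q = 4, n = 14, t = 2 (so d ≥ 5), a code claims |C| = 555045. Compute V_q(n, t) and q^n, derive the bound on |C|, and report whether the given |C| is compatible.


V_q(n, t) = 862, q^n = 268435456, Hamming bound = 311410, |C| = 555045 > bound (violated).

Step 1: Compute V_q(n, t) = Σ_{j=0}^2 C(n, j) (q−1)^j.
  j = 0: C(14,0)·(3)^0 = 1·1 = 1.
  j = 1: C(14,1)·(3)^1 = 14·3 = 42.
  j = 2: C(14,2)·(3)^2 = 91·9 = 819.
  V_q(n, t) = 1 + 42 + 819 = 862.
Step 2: q^n = 4^14 = 268435456.
Step 3: Hamming bound ⌊q^n / V_q(n,t)⌋ = ⌊268435456/862⌋ = 311410.
Step 4: Compare |C| = 555045 to 311410: violated.
The claimed |C| lies above the Hamming bound, so no 4-ary code of length 14 with d ≥ 5 can have 555045 codewords.


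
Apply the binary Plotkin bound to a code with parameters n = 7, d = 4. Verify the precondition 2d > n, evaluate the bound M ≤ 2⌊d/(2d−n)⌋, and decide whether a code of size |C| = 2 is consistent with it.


Plotkin bound M ≤ 8; given |C| = 2 ≤ bound (satisfied).

Check applicability: 2d = 8, n = 7.
2d − n = 1 > 0, so Plotkin applies.
Compute d/(2d−n) = 4/1 ≈ 4.0000.
⌊d/(2d−n)⌋ = 4.
Plotkin bound: M ≤ 2·4 = 8.
Given |C| = 2, check: satisfied.
This |C| is below the Plotkin bound.


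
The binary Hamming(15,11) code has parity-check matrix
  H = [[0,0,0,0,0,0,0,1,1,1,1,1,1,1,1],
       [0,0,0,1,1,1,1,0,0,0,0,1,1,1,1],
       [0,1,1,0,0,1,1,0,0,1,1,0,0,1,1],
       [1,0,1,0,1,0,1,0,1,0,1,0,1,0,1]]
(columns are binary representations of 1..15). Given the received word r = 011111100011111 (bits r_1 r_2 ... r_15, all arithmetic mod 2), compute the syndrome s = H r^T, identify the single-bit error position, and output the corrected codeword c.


s = (1, 0, 1, 0)^T, error position = 10, corrected codeword c = 011111100111111

Compute s = H r^T mod 2 one row at a time:
  s_1 = 0 + 0 + 0 + 1 + 1 + 1 + 1 + 1 = 5 ≡ 1 (mod 2).
  s_2 = 1 + 1 + 1 + 1 + 1 + 1 + 1 + 1 = 8 ≡ 0 (mod 2).
  s_3 = 1 + 1 + 1 + 1 + 0 + 1 + 1 + 1 = 7 ≡ 1 (mod 2).
  s_4 = 0 + 1 + 1 + 1 + 0 + 1 + 1 + 1 = 6 ≡ 0 (mod 2).
s = (1, 0, 1, 0)^T — this equals column 10 of H (binary 1010), so error is at position 10.
Correct: flip bit 10 of r = 011111100011111 to get c = 011111100111111.


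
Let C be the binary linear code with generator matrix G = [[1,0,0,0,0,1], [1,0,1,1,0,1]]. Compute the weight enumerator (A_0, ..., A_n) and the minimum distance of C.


Weight distribution: A_0 = 1, A_2 = 2, A_4 = 1. Minimum distance d = 2.

Enumerate all 2^2 = 4 messages m ∈ F_2^2.
For each, compute codeword c = mG in F_2^6, then tally its weight.
  m = 00 → c = 000000, weight = 0.
  m = 10 → c = 100001, weight = 2.
  m = 01 → c = 101101, weight = 4.
  m = 11 → c = 001100, weight = 2.
Tally weights:
  weight 0: 1 codewords.
  weight 2: 2 codewords.
  weight 4: 1 codewords.
Minimum distance d = smallest w > 0 with A_w > 0 = 2.
Sanity: Σ A_w = 4 = 2^2 = 4 ✓.


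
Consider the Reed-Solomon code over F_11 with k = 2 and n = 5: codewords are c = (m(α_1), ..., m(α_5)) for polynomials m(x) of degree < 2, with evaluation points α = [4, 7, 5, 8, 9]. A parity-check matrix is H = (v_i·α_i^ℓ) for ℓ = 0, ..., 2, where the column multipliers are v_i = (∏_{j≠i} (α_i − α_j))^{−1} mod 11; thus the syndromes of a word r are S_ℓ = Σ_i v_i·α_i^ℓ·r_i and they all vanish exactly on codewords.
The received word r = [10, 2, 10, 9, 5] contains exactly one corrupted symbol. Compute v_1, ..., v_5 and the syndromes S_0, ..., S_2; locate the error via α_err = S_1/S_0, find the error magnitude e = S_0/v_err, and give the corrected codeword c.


S = (8, 10, 7), error at position 1, error magnitude e = 7, c = [3, 2, 10, 9, 5].

Step 1: column multipliers v_i = (∏_{j≠i}(α_i − α_j))^{−1} mod 11.
  i = 1 (α = 4): (4−7)(4−5)(4−8)(4−9) = (−3)·(−1)·(−4)·(−5) = 60 ≡ 5, so v_1 = 5^{−1} = 9 (mod 11).
  i = 2 (α = 7): (7−4)(7−5)(7−8)(7−9) = 3·2·(−1)·(−2) = 12 ≡ 1, so v_2 = 1^{−1} = 1 (mod 11).
  i = 3 (α = 5): (5−4)(5−7)(5−8)(5−9) = 1·(−2)·(−3)·(−4) = −24 ≡ 9, so v_3 = 9^{−1} = 5 (mod 11).
  i = 4 (α = 8): (8−4)(8−7)(8−5)(8−9) = 4·1·3·(−1) = −12 ≡ 10, so v_4 = 10^{−1} = 10 (mod 11).
  i = 5 (α = 9): (9−4)(9−7)(9−5)(9−8) = 5·2·4·1 = 40 ≡ 7, so v_5 = 7^{−1} = 8 (mod 11).
  v = [9, 1, 5, 10, 8].
Step 2: syndromes of r = [10, 2, 10, 9, 5] (all sums mod 11).
  S_0 = Σ v_i r_i = 9·10 + 1·2 + 5·10 + 10·9 + 8·5 = 272 ≡ 8.
  S_1 = Σ v_i α_i r_i = 9·4·10 + 1·7·2 + 5·5·10 + 10·8·9 + 8·9·5 = 1704 ≡ 10.
  α_i^2 mod 11 = [5, 5, 3, 9, 4].
  S_2 = Σ v_i α_i^2 r_i = 9·5·10 + 1·5·2 + 5·3·10 + 10·9·9 + 8·4·5 = 1580 ≡ 7.
  S = (8, 10, 7) ≠ 0, so r is not a codeword (an error is present).
Step 3: locate the error. For a single error e at position i, S_ℓ = v_i·e·α_i^ℓ, so α_err = S_1/S_0.
  S_0^{−1} = 8^{−1} = 7 (mod 11), so α_err = 10·7 = 70 ≡ 4 = α_1. Error position i = 1.
  Consistency check: S_2/S_1 = 7·10 = 70 ≡ 4 = α_err ✓ (single-error assumption holds).
Step 4: error magnitude e = S_0/v_1 = S_0·∏_{j≠1}(α_1 − α_j) = 8·5 = 40 ≡ 7 (mod 11).
Step 5: correct position 1: c_1 = r_1 − e = 10 − 7 ≡ 3 (mod 11). Hence c = [3, 2, 10, 9, 5].
  Check: interpolating c through the α_i gives m(x) = 8 + 7·x (degree < 2) with m(α_i) = c_i for every i, so c is indeed a codeword.


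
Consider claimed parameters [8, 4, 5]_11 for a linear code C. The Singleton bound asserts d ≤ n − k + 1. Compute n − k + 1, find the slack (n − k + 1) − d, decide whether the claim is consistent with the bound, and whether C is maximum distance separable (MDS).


Singleton RHS = n − k + 1 = 5, slack = 0, bound satisfied, MDS.

Singleton bound: d ≤ n − k + 1.
Here n = 8, k = 4, so n − k + 1 = 5.
Given d = 5, check d ≤ 5: YES.
Slack = (n − k + 1) − d = 0.
The code is MDS (slack = 0).
Description: the claimed parameters are [8, 4, 5]_11; such a code would be MDS (meets Singleton bound).


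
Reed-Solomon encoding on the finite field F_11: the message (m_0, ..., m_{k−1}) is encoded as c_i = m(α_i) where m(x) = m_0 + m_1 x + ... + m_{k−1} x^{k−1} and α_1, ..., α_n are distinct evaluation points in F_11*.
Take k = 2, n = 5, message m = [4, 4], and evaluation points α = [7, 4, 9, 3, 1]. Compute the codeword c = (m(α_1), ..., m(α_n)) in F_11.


c = [10, 9, 7, 5, 8]

Message polynomial: m(x) = 4 + 4·x (mod 11).
For each evaluation point α_i, compute m(α_i) mod 11:
  α_1 = 7: Horner steps 4 → 10, so m(7) = 10.
  α_2 = 4: Horner steps 4 → 9, so m(4) = 9.
  α_3 = 9: Horner steps 4 → 7, so m(9) = 7.
  α_4 = 3: Horner steps 4 → 5, so m(3) = 5.
  α_5 = 1: Horner steps 4 → 8, so m(1) = 8.
Codeword c = [10, 9, 7, 5, 8] ∈ F_11^5.


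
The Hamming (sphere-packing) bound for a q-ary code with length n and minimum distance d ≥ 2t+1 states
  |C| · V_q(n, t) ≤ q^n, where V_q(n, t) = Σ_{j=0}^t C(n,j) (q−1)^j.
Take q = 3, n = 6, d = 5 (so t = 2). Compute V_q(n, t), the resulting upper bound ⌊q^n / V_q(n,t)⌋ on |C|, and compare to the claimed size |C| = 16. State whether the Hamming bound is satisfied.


V_q(n, t) = 73, q^n = 729, Hamming bound = 9, |C| = 16 > bound (violated).

Step 1: Compute V_q(n, t) = Σ_{j=0}^2 C(n, j) (q−1)^j.
  j = 0: C(6,0)·(2)^0 = 1·1 = 1.
  j = 1: C(6,1)·(2)^1 = 6·2 = 12.
  j = 2: C(6,2)·(2)^2 = 15·4 = 60.
  V_q(n, t) = 1 + 12 + 60 = 73.
Step 2: q^n = 3^6 = 729.
Step 3: Hamming bound ⌊q^n / V_q(n,t)⌋ = ⌊729/73⌋ = 9.
Step 4: Compare |C| = 16 to 9: violated.
The claimed |C| lies above the Hamming bound, so no 3-ary code of length 6 with d ≥ 5 can have 16 codewords.


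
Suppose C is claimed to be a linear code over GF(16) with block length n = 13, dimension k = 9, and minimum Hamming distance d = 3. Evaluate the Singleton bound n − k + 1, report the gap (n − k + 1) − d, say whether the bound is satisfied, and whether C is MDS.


Singleton RHS = n − k + 1 = 5, slack = 2, bound satisfied, not MDS.

Singleton bound: d ≤ n − k + 1.
Here n = 13, k = 9, so n − k + 1 = 5.
Given d = 3, check d ≤ 5: YES.
Slack = (n − k + 1) − d = 2.
The code is NOT MDS (slack = 2 > 0).
Description: the claimed parameters are [13, 9, 3]_16; such a code would be non-MDS.


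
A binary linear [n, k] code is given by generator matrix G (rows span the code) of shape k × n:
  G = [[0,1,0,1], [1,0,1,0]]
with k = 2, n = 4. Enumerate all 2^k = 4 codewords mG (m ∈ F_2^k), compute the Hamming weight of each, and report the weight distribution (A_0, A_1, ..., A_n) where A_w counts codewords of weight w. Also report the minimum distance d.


Weight distribution: A_0 = 1, A_2 = 2, A_4 = 1. Minimum distance d = 2.

Enumerate all 2^2 = 4 messages m ∈ F_2^2.
For each, compute codeword c = mG in F_2^4, then tally its weight.
  m = 00 → c = 0000, weight = 0.
  m = 10 → c = 0101, weight = 2.
  m = 01 → c = 1010, weight = 2.
  m = 11 → c = 1111, weight = 4.
Tally weights:
  weight 0: 1 codewords.
  weight 2: 2 codewords.
  weight 4: 1 codewords.
Minimum distance d = smallest w > 0 with A_w > 0 = 2.
Sanity: Σ A_w = 4 = 2^2 = 4 ✓.


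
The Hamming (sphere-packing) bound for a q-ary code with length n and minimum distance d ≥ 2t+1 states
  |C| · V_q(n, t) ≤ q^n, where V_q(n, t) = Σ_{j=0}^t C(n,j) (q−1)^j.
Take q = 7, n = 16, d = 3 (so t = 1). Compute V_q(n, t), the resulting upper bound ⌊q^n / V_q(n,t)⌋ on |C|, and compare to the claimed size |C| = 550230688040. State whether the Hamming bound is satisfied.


V_q(n, t) = 97, q^n = 33232930569601, Hamming bound = 342607531645, |C| = 550230688040 > bound (violated).

Step 1: Compute V_q(n, t) = Σ_{j=0}^1 C(n, j) (q−1)^j.
  j = 0: C(16,0)·(6)^0 = 1·1 = 1.
  j = 1: C(16,1)·(6)^1 = 16·6 = 96.
  V_q(n, t) = 1 + 96 = 97.
Step 2: q^n = 7^16 = 33232930569601.
Step 3: Hamming bound ⌊q^n / V_q(n,t)⌋ = ⌊33232930569601/97⌋ = 342607531645.
Step 4: Compare |C| = 550230688040 to 342607531645: violated.
The claimed |C| lies above the Hamming bound, so no 7-ary code of length 16 with d ≥ 3 can have 550230688040 codewords.


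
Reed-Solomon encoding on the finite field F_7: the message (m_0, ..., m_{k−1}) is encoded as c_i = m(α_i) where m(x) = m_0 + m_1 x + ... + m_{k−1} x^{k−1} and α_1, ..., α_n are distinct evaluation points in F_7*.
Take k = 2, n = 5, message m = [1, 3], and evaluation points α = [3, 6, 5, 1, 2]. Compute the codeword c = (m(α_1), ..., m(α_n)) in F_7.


c = [3, 5, 2, 4, 0]

Message polynomial: m(x) = 1 + 3·x (mod 7).
For each evaluation point α_i, compute m(α_i) mod 7:
  α_1 = 3: Horner steps 3 → 3, so m(3) = 3.
  α_2 = 6: Horner steps 3 → 5, so m(6) = 5.
  α_3 = 5: Horner steps 3 → 2, so m(5) = 2.
  α_4 = 1: Horner steps 3 → 4, so m(1) = 4.
  α_5 = 2: Horner steps 3 → 0, so m(2) = 0.
Codeword c = [3, 5, 2, 4, 0] ∈ F_7^5.


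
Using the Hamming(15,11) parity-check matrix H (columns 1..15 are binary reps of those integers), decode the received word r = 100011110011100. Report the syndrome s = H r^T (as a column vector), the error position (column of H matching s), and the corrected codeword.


s = (0, 1, 1, 1)^T, error position = 7, corrected codeword c = 100011010011100

Compute s = H r^T mod 2 one row at a time:
  s_1 = 1 + 0 + 0 + 1 + 1 + 1 + 0 + 0 = 4 ≡ 0 (mod 2).
  s_2 = 0 + 1 + 1 + 1 + 1 + 1 + 0 + 0 = 5 ≡ 1 (mod 2).
  s_3 = 0 + 0 + 1 + 1 + 0 + 1 + 0 + 0 = 3 ≡ 1 (mod 2).
  s_4 = 1 + 0 + 1 + 1 + 0 + 1 + 1 + 0 = 5 ≡ 1 (mod 2).
s = (0, 1, 1, 1)^T — this equals column 7 of H (binary 0111), so error is at position 7.
Correct: flip bit 7 of r = 100011110011100 to get c = 100011010011100.


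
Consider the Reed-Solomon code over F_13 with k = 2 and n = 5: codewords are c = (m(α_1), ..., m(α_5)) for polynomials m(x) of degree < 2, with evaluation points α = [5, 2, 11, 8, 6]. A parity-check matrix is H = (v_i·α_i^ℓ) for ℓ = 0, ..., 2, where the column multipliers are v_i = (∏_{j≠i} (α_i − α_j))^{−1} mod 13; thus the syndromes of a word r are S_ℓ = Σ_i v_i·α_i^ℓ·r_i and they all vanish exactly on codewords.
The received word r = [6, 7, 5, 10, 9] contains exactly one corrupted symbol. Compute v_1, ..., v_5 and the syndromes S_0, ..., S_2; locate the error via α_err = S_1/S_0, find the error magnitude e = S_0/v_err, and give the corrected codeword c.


S = (11, 3, 2), error at position 1, error magnitude e = 4, c = [2, 7, 5, 10, 9].

Step 1: column multipliers v_i = (∏_{j≠i}(α_i − α_j))^{−1} mod 13.
  i = 1 (α = 5): (5−2)(5−11)(5−8)(5−6) = 3·(−6)·(−3)·(−1) = −54 ≡ 11, so v_1 = 11^{−1} = 6 (mod 13).
  i = 2 (α = 2): (2−5)(2−11)(2−8)(2−6) = (−3)·(−9)·(−6)·(−4) = 648 ≡ 11, so v_2 = 11^{−1} = 6 (mod 13).
  i = 3 (α = 11): (11−5)(11−2)(11−8)(11−6) = 6·9·3·5 = 810 ≡ 4, so v_3 = 4^{−1} = 10 (mod 13).
  i = 4 (α = 8): (8−5)(8−2)(8−11)(8−6) = 3·6·(−3)·2 = −108 ≡ 9, so v_4 = 9^{−1} = 3 (mod 13).
  i = 5 (α = 6): (6−5)(6−2)(6−11)(6−8) = 1·4·(−5)·(−2) = 40 ≡ 1, so v_5 = 1^{−1} = 1 (mod 13).
  v = [6, 6, 10, 3, 1].
Step 2: syndromes of r = [6, 7, 5, 10, 9] (all sums mod 13).
  S_0 = Σ v_i r_i = 6·6 + 6·7 + 10·5 + 3·10 + 1·9 = 167 ≡ 11.
  S_1 = Σ v_i α_i r_i = 6·5·6 + 6·2·7 + 10·11·5 + 3·8·10 + 1·6·9 = 1108 ≡ 3.
  α_i^2 mod 13 = [12, 4, 4, 12, 10].
  S_2 = Σ v_i α_i^2 r_i = 6·12·6 + 6·4·7 + 10·4·5 + 3·12·10 + 1·10·9 = 1250 ≡ 2.
  S = (11, 3, 2) ≠ 0, so r is not a codeword (an error is present).
Step 3: locate the error. For a single error e at position i, S_ℓ = v_i·e·α_i^ℓ, so α_err = S_1/S_0.
  S_0^{−1} = 11^{−1} = 6 (mod 13), so α_err = 3·6 = 18 ≡ 5 = α_1. Error position i = 1.
  Consistency check: S_2/S_1 = 2·9 = 18 ≡ 5 = α_err ✓ (single-error assumption holds).
Step 4: error magnitude e = S_0/v_1 = S_0·∏_{j≠1}(α_1 − α_j) = 11·11 = 121 ≡ 4 (mod 13).
Step 5: correct position 1: c_1 = r_1 − e = 6 − 4 ≡ 2 (mod 13). Hence c = [2, 7, 5, 10, 9].
  Check: interpolating c through the α_i gives m(x) = 6 + 7·x (degree < 2) with m(α_i) = c_i for every i, so c is indeed a codeword.


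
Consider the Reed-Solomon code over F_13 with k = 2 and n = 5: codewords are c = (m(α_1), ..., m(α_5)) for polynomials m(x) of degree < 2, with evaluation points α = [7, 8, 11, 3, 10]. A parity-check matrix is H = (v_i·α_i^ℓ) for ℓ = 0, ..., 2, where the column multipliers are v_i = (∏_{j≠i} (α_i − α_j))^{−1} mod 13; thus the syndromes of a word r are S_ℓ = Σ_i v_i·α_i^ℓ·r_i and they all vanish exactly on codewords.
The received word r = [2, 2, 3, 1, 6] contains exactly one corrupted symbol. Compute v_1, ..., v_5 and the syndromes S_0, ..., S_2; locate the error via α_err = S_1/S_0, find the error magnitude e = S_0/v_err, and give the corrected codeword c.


S = (4, 6, 9), error at position 2, error magnitude e = 3, c = [2, 12, 3, 1, 6].

Step 1: column multipliers v_i = (∏_{j≠i}(α_i − α_j))^{−1} mod 13.
  i = 1 (α = 7): (7−8)(7−11)(7−3)(7−10) = (−1)·(−4)·4·(−3) = −48 ≡ 4, so v_1 = 4^{−1} = 10 (mod 13).
  i = 2 (α = 8): (8−7)(8−11)(8−3)(8−10) = 1·(−3)·5·(−2) = 30 ≡ 4, so v_2 = 4^{−1} = 10 (mod 13).
  i = 3 (α = 11): (11−7)(11−8)(11−3)(11−10) = 4·3·8·1 = 96 ≡ 5, so v_3 = 5^{−1} = 8 (mod 13).
  i = 4 (α = 3): (3−7)(3−8)(3−11)(3−10) = (−4)·(−5)·(−8)·(−7) = 1120 ≡ 2, so v_4 = 2^{−1} = 7 (mod 13).
  i = 5 (α = 10): (10−7)(10−8)(10−11)(10−3) = 3·2·(−1)·7 = −42 ≡ 10, so v_5 = 10^{−1} = 4 (mod 13).
  v = [10, 10, 8, 7, 4].
Step 2: syndromes of r = [2, 2, 3, 1, 6] (all sums mod 13).
  S_0 = Σ v_i r_i = 10·2 + 10·2 + 8·3 + 7·1 + 4·6 = 95 ≡ 4.
  S_1 = Σ v_i α_i r_i = 10·7·2 + 10·8·2 + 8·11·3 + 7·3·1 + 4·10·6 = 825 ≡ 6.
  α_i^2 mod 13 = [10, 12, 4, 9, 9].
  S_2 = Σ v_i α_i^2 r_i = 10·10·2 + 10·12·2 + 8·4·3 + 7·9·1 + 4·9·6 = 815 ≡ 9.
  S = (4, 6, 9) ≠ 0, so r is not a codeword (an error is present).
Step 3: locate the error. For a single error e at position i, S_ℓ = v_i·e·α_i^ℓ, so α_err = S_1/S_0.
  S_0^{−1} = 4^{−1} = 10 (mod 13), so α_err = 6·10 = 60 ≡ 8 = α_2. Error position i = 2.
  Consistency check: S_2/S_1 = 9·11 = 99 ≡ 8 = α_err ✓ (single-error assumption holds).
Step 4: error magnitude e = S_0/v_2 = S_0·∏_{j≠2}(α_2 − α_j) = 4·4 = 16 ≡ 3 (mod 13).
Step 5: correct position 2: c_2 = r_2 − e = 2 − 3 ≡ 12 (mod 13). Hence c = [2, 12, 3, 1, 6].
  Check: interpolating c through the α_i gives m(x) = 10 + 10·x (degree < 2) with m(α_i) = c_i for every i, so c is indeed a codeword.


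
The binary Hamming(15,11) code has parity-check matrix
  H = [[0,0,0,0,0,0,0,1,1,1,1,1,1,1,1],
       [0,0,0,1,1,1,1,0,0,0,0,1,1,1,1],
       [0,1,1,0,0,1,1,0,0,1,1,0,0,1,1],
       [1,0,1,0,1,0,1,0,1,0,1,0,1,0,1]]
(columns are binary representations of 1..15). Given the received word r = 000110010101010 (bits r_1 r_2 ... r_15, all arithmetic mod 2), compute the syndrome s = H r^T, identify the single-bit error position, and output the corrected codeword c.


s = (0, 0, 0, 1)^T, error position = 1, corrected codeword c = 100110010101010

Compute s = H r^T mod 2 one row at a time:
  s_1 = 1 + 0 + 1 + 0 + 1 + 0 + 1 + 0 = 4 ≡ 0 (mod 2).
  s_2 = 1 + 1 + 0 + 0 + 1 + 0 + 1 + 0 = 4 ≡ 0 (mod 2).
  s_3 = 0 + 0 + 0 + 0 + 1 + 0 + 1 + 0 = 2 ≡ 0 (mod 2).
  s_4 = 0 + 0 + 1 + 0 + 0 + 0 + 0 + 0 = 1 ≡ 1 (mod 2).
s = (0, 0, 0, 1)^T — this equals column 1 of H (binary 0001), so error is at position 1.
Correct: flip bit 1 of r = 000110010101010 to get c = 100110010101010.


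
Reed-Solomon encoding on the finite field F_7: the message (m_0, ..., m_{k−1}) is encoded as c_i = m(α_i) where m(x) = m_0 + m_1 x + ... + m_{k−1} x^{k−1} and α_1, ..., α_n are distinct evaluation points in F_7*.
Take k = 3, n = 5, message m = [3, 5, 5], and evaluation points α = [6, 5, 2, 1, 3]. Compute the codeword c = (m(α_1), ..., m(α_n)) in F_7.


c = [3, 6, 5, 6, 0]

Message polynomial: m(x) = 3 + 5·x + 5·x^2 (mod 7).
For each evaluation point α_i, compute m(α_i) mod 7:
  α_1 = 6: Horner steps 5 → 0 → 3, so m(6) = 3.
  α_2 = 5: Horner steps 5 → 2 → 6, so m(5) = 6.
  α_3 = 2: Horner steps 5 → 1 → 5, so m(2) = 5.
  α_4 = 1: Horner steps 5 → 3 → 6, so m(1) = 6.
  α_5 = 3: Horner steps 5 → 6 → 0, so m(3) = 0.
Codeword c = [3, 6, 5, 6, 0] ∈ F_7^5.


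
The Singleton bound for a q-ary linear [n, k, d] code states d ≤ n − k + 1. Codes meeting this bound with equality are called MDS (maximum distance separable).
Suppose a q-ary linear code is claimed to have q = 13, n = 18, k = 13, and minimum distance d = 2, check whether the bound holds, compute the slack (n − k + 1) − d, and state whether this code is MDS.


Singleton RHS = n − k + 1 = 6, slack = 4, bound satisfied, not MDS.

Singleton bound: d ≤ n − k + 1.
Here n = 18, k = 13, so n − k + 1 = 6.
Given d = 2, check d ≤ 6: YES.
Slack = (n − k + 1) − d = 4.
The code is NOT MDS (slack = 4 > 0).
Description: the claimed parameters are [18, 13, 2]_13; such a code would be non-MDS.


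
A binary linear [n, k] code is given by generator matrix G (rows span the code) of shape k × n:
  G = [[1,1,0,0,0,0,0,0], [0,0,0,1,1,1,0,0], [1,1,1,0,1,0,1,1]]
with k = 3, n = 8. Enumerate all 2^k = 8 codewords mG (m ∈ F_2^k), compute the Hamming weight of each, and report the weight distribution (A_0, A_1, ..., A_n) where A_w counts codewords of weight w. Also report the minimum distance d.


Weight distribution: A_0 = 1, A_2 = 1, A_3 = 1, A_4 = 1, A_5 = 2, A_6 = 1, A_7 = 1. Minimum distance d = 2.

Enumerate all 2^3 = 8 messages m ∈ F_2^3.
For each, compute codeword c = mG in F_2^8, then tally its weight.
  m = 000 → c = 00000000, weight = 0.
  m = 100 → c = 11000000, weight = 2.
  m = 010 → c = 00011100, weight = 3.
  m = 110 → c = 11011100, weight = 5.
  m = 001 → c = 11101011, weight = 6.
  m = 101 → c = 00101011, weight = 4.
  m = 011 → c = 11110111, weight = 7.
  m = 111 → c = 00110111, weight = 5.
Tally weights:
  weight 0: 1 codewords.
  weight 2: 1 codewords.
  weight 3: 1 codewords.
  weight 4: 1 codewords.
  weight 5: 2 codewords.
  weight 6: 1 codewords.
  weight 7: 1 codewords.
Minimum distance d = smallest w > 0 with A_w > 0 = 2.
Sanity: Σ A_w = 8 = 2^3 = 8 ✓.


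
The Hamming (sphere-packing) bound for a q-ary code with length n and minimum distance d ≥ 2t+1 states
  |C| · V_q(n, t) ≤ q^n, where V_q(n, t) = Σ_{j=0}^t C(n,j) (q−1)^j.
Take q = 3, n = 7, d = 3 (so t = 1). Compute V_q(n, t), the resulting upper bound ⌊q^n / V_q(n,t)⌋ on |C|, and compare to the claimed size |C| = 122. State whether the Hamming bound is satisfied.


V_q(n, t) = 15, q^n = 2187, Hamming bound = 145, |C| = 122 ≤ bound (satisfied).

Step 1: Compute V_q(n, t) = Σ_{j=0}^1 C(n, j) (q−1)^j.
  j = 0: C(7,0)·(2)^0 = 1·1 = 1.
  j = 1: C(7,1)·(2)^1 = 7·2 = 14.
  V_q(n, t) = 1 + 14 = 15.
Step 2: q^n = 3^7 = 2187.
Step 3: Hamming bound ⌊q^n / V_q(n,t)⌋ = ⌊2187/15⌋ = 145.
Step 4: Compare |C| = 122 to 145: satisfied.
The claimed |C| lies below the Hamming bound.


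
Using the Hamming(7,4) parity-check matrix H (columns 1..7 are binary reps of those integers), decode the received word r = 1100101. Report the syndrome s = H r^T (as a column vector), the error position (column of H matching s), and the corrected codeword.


s = (0, 0, 1)^T, error position = 1, corrected codeword c = 0100101

Compute s = H r^T mod 2 one row at a time:
  s_1 = 0 + 1 + 0 + 1 = 2 ≡ 0 (mod 2).
  s_2 = 1 + 0 + 0 + 1 = 2 ≡ 0 (mod 2).
  s_3 = 1 + 0 + 1 + 1 = 3 ≡ 1 (mod 2).
s = (0, 0, 1)^T — this equals column 1 of H (binary 001), so error is at position 1.
Correct: flip bit 1 of r = 1100101 to get c = 0100101.


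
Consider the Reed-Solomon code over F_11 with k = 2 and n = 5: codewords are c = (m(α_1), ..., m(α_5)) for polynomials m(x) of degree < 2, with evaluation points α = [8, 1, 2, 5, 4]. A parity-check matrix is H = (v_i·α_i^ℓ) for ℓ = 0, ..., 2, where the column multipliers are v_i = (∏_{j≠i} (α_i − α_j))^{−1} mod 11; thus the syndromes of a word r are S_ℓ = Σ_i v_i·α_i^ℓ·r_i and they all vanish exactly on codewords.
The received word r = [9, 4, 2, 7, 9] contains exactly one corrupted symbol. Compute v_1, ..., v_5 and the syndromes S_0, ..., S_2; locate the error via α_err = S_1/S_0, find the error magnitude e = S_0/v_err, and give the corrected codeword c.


S = (7, 1, 8), error at position 1, error magnitude e = 8, c = [1, 4, 2, 7, 9].

Step 1: column multipliers v_i = (∏_{j≠i}(α_i − α_j))^{−1} mod 11.
  i = 1 (α = 8): (8−1)(8−2)(8−5)(8−4) = 7·6·3·4 = 504 ≡ 9, so v_1 = 9^{−1} = 5 (mod 11).
  i = 2 (α = 1): (1−8)(1−2)(1−5)(1−4) = (−7)·(−1)·(−4)·(−3) = 84 ≡ 7, so v_2 = 7^{−1} = 8 (mod 11).
  i = 3 (α = 2): (2−8)(2−1)(2−5)(2−4) = (−6)·1·(−3)·(−2) = −36 ≡ 8, so v_3 = 8^{−1} = 7 (mod 11).
  i = 4 (α = 5): (5−8)(5−1)(5−2)(5−4) = (−3)·4·3·1 = −36 ≡ 8, so v_4 = 8^{−1} = 7 (mod 11).
  i = 5 (α = 4): (4−8)(4−1)(4−2)(4−5) = (−4)·3·2·(−1) = 24 ≡ 2, so v_5 = 2^{−1} = 6 (mod 11).
  v = [5, 8, 7, 7, 6].
Step 2: syndromes of r = [9, 4, 2, 7, 9] (all sums mod 11).
  S_0 = Σ v_i r_i = 5·9 + 8·4 + 7·2 + 7·7 + 6·9 = 194 ≡ 7.
  S_1 = Σ v_i α_i r_i = 5·8·9 + 8·1·4 + 7·2·2 + 7·5·7 + 6·4·9 = 881 ≡ 1.
  α_i^2 mod 11 = [9, 1, 4, 3, 5].
  S_2 = Σ v_i α_i^2 r_i = 5·9·9 + 8·1·4 + 7·4·2 + 7·3·7 + 6·5·9 = 910 ≡ 8.
  S = (7, 1, 8) ≠ 0, so r is not a codeword (an error is present).
Step 3: locate the error. For a single error e at position i, S_ℓ = v_i·e·α_i^ℓ, so α_err = S_1/S_0.
  S_0^{−1} = 7^{−1} = 8 (mod 11), so α_err = 1·8 = 8 ≡ 8 = α_1. Error position i = 1.
  Consistency check: S_2/S_1 = 8·1 = 8 ≡ 8 = α_err ✓ (single-error assumption holds).
Step 4: error magnitude e = S_0/v_1 = S_0·∏_{j≠1}(α_1 − α_j) = 7·9 = 63 ≡ 8 (mod 11).
Step 5: correct position 1: c_1 = r_1 − e = 9 − 8 ≡ 1 (mod 11). Hence c = [1, 4, 2, 7, 9].
  Check: interpolating c through the α_i gives m(x) = 6 + 9·x (degree < 2) with m(α_i) = c_i for every i, so c is indeed a codeword.


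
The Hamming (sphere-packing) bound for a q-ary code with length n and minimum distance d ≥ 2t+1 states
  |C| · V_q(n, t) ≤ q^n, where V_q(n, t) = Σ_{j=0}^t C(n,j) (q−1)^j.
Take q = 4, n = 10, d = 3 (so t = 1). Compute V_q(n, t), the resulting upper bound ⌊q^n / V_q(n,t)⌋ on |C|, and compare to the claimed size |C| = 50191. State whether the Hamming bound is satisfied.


V_q(n, t) = 31, q^n = 1048576, Hamming bound = 33825, |C| = 50191 > bound (violated).

Step 1: Compute V_q(n, t) = Σ_{j=0}^1 C(n, j) (q−1)^j.
  j = 0: C(10,0)·(3)^0 = 1·1 = 1.
  j = 1: C(10,1)·(3)^1 = 10·3 = 30.
  V_q(n, t) = 1 + 30 = 31.
Step 2: q^n = 4^10 = 1048576.
Step 3: Hamming bound ⌊q^n / V_q(n,t)⌋ = ⌊1048576/31⌋ = 33825.
Step 4: Compare |C| = 50191 to 33825: violated.
The claimed |C| lies above the Hamming bound, so no 4-ary code of length 10 with d ≥ 3 can have 50191 codewords.


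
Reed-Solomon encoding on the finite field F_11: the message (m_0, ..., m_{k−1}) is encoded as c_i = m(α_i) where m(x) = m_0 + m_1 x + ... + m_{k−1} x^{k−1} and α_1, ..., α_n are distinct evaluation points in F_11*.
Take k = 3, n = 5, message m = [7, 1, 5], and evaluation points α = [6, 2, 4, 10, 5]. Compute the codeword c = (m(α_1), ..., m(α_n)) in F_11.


c = [6, 7, 3, 0, 5]

Message polynomial: m(x) = 7 + 1·x + 5·x^2 (mod 11).
For each evaluation point α_i, compute m(α_i) mod 11:
  α_1 = 6: Horner steps 5 → 9 → 6, so m(6) = 6.
  α_2 = 2: Horner steps 5 → 0 → 7, so m(2) = 7.
  α_3 = 4: Horner steps 5 → 10 → 3, so m(4) = 3.
  α_4 = 10: Horner steps 5 → 7 → 0, so m(10) = 0.
  α_5 = 5: Horner steps 5 → 4 → 5, so m(5) = 5.
Codeword c = [6, 7, 3, 0, 5] ∈ F_11^5.


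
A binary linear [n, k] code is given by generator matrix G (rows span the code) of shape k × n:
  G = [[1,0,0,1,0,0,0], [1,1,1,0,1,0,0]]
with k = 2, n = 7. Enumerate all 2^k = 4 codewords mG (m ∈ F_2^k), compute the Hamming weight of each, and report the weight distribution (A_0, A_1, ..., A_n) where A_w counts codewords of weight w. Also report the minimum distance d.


Weight distribution: A_0 = 1, A_2 = 1, A_4 = 2. Minimum distance d = 2.

Enumerate all 2^2 = 4 messages m ∈ F_2^2.
For each, compute codeword c = mG in F_2^7, then tally its weight.
  m = 00 → c = 0000000, weight = 0.
  m = 10 → c = 1001000, weight = 2.
  m = 01 → c = 1110100, weight = 4.
  m = 11 → c = 0111100, weight = 4.
Tally weights:
  weight 0: 1 codewords.
  weight 2: 1 codewords.
  weight 4: 2 codewords.
Minimum distance d = smallest w > 0 with A_w > 0 = 2.
Sanity: Σ A_w = 4 = 2^2 = 4 ✓.


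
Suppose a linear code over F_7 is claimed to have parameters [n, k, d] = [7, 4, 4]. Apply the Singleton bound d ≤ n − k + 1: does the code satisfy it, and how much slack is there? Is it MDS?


Singleton RHS = n − k + 1 = 4, slack = 0, bound satisfied, MDS.

Singleton bound: d ≤ n − k + 1.
Here n = 7, k = 4, so n − k + 1 = 4.
Given d = 4, check d ≤ 4: YES.
Slack = (n − k + 1) − d = 0.
The code is MDS (slack = 0).
Description: the claimed parameters are [7, 4, 4]_7; such a code would be MDS (meets Singleton bound).


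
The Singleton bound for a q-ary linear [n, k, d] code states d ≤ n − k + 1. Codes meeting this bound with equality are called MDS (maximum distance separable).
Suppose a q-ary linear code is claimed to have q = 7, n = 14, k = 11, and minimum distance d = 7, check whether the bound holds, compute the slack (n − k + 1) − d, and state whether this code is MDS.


Singleton RHS = n − k + 1 = 4, slack = -3, bound violated (no such code; not MDS).

Singleton bound: d ≤ n − k + 1.
Here n = 14, k = 11, so n − k + 1 = 4.
Given d = 7, check d ≤ 4: NO.
Slack = (n − k + 1) − d = -3.
The slack is negative: d = 7 exceeds n − k + 1 = 4 by 3, so the Singleton bound is violated and no linear [14, 11, 7]_7 code can exist. In particular it is not MDS (MDS requires d = n − k + 1 exactly).
Description: the claimed parameters are [14, 11, 7]_7; such a code would be impossible (violates the Singleton bound).


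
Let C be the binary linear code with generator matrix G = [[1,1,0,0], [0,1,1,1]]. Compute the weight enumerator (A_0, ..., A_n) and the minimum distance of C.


Weight distribution: A_0 = 1, A_2 = 1, A_3 = 2. Minimum distance d = 2.

Enumerate all 2^2 = 4 messages m ∈ F_2^2.
For each, compute codeword c = mG in F_2^4, then tally its weight.
  m = 00 → c = 0000, weight = 0.
  m = 10 → c = 1100, weight = 2.
  m = 01 → c = 0111, weight = 3.
  m = 11 → c = 1011, weight = 3.
Tally weights:
  weight 0: 1 codewords.
  weight 2: 1 codewords.
  weight 3: 2 codewords.
Minimum distance d = smallest w > 0 with A_w > 0 = 2.
Sanity: Σ A_w = 4 = 2^2 = 4 ✓.


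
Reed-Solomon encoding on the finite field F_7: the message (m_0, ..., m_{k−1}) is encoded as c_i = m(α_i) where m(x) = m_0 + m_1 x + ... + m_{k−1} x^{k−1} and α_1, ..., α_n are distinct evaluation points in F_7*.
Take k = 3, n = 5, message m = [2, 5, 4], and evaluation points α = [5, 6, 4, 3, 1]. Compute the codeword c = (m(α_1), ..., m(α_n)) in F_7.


c = [1, 1, 2, 4, 4]

Message polynomial: m(x) = 2 + 5·x + 4·x^2 (mod 7).
For each evaluation point α_i, compute m(α_i) mod 7:
  α_1 = 5: Horner steps 4 → 4 → 1, so m(5) = 1.
  α_2 = 6: Horner steps 4 → 1 → 1, so m(6) = 1.
  α_3 = 4: Horner steps 4 → 0 → 2, so m(4) = 2.
  α_4 = 3: Horner steps 4 → 3 → 4, so m(3) = 4.
  α_5 = 1: Horner steps 4 → 2 → 4, so m(1) = 4.
Codeword c = [1, 1, 2, 4, 4] ∈ F_7^5.


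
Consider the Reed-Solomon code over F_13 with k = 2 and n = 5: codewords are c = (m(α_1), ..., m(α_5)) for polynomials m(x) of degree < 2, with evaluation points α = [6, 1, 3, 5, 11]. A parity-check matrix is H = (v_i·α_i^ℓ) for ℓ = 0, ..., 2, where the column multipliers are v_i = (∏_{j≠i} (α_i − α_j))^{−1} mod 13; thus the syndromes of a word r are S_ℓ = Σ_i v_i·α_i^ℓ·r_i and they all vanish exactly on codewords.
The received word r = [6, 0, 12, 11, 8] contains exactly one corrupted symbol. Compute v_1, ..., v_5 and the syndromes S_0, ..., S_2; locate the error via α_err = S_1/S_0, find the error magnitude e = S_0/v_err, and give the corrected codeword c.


S = (5, 4, 11), error at position 1, error magnitude e = 2, c = [4, 0, 12, 11, 8].

Step 1: column multipliers v_i = (∏_{j≠i}(α_i − α_j))^{−1} mod 13.
  i = 1 (α = 6): (6−1)(6−3)(6−5)(6−11) = 5·3·1·(−5) = −75 ≡ 3, so v_1 = 3^{−1} = 9 (mod 13).
  i = 2 (α = 1): (1−6)(1−3)(1−5)(1−11) = (−5)·(−2)·(−4)·(−10) = 400 ≡ 10, so v_2 = 10^{−1} = 4 (mod 13).
  i = 3 (α = 3): (3−6)(3−1)(3−5)(3−11) = (−3)·2·(−2)·(−8) = −96 ≡ 8, so v_3 = 8^{−1} = 5 (mod 13).
  i = 4 (α = 5): (5−6)(5−1)(5−3)(5−11) = (−1)·4·2·(−6) = 48 ≡ 9, so v_4 = 9^{−1} = 3 (mod 13).
  i = 5 (α = 11): (11−6)(11−1)(11−3)(11−5) = 5·10·8·6 = 2400 ≡ 8, so v_5 = 8^{−1} = 5 (mod 13).
  v = [9, 4, 5, 3, 5].
Step 2: syndromes of r = [6, 0, 12, 11, 8] (all sums mod 13).
  S_0 = Σ v_i r_i = 9·6 + 4·0 + 5·12 + 3·11 + 5·8 = 187 ≡ 5.
  S_1 = Σ v_i α_i r_i = 9·6·6 + 4·1·0 + 5·3·12 + 3·5·11 + 5·11·8 = 1109 ≡ 4.
  α_i^2 mod 13 = [10, 1, 9, 12, 4].
  S_2 = Σ v_i α_i^2 r_i = 9·10·6 + 4·1·0 + 5·9·12 + 3·12·11 + 5·4·8 = 1636 ≡ 11.
  S = (5, 4, 11) ≠ 0, so r is not a codeword (an error is present).
Step 3: locate the error. For a single error e at position i, S_ℓ = v_i·e·α_i^ℓ, so α_err = S_1/S_0.
  S_0^{−1} = 5^{−1} = 8 (mod 13), so α_err = 4·8 = 32 ≡ 6 = α_1. Error position i = 1.
  Consistency check: S_2/S_1 = 11·10 = 110 ≡ 6 = α_err ✓ (single-error assumption holds).
Step 4: error magnitude e = S_0/v_1 = S_0·∏_{j≠1}(α_1 − α_j) = 5·3 = 15 ≡ 2 (mod 13).
Step 5: correct position 1: c_1 = r_1 − e = 6 − 2 ≡ 4 (mod 13). Hence c = [4, 0, 12, 11, 8].
  Check: interpolating c through the α_i gives m(x) = 7 + 6·x (degree < 2) with m(α_i) = c_i for every i, so c is indeed a codeword.


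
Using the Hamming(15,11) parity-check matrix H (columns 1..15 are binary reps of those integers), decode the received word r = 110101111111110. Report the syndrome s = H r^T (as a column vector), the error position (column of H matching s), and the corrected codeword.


s = (1, 0, 0, 1)^T, error position = 9, corrected codeword c = 110101110111110

Compute s = H r^T mod 2 one row at a time:
  s_1 = 1 + 1 + 1 + 1 + 1 + 1 + 1 + 0 = 7 ≡ 1 (mod 2).
  s_2 = 1 + 0 + 1 + 1 + 1 + 1 + 1 + 0 = 6 ≡ 0 (mod 2).
  s_3 = 1 + 0 + 1 + 1 + 1 + 1 + 1 + 0 = 6 ≡ 0 (mod 2).
  s_4 = 1 + 0 + 0 + 1 + 1 + 1 + 1 + 0 = 5 ≡ 1 (mod 2).
s = (1, 0, 0, 1)^T — this equals column 9 of H (binary 1001), so error is at position 9.
Correct: flip bit 9 of r = 110101111111110 to get c = 110101110111110.


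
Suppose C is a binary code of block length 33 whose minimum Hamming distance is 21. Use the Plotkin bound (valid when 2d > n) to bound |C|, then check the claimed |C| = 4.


Plotkin bound M ≤ 4; given |C| = 4 ≤ bound (satisfied).

Check applicability: 2d = 42, n = 33.
2d − n = 9 > 0, so Plotkin applies.
Compute d/(2d−n) = 21/9 ≈ 2.3333.
⌊d/(2d−n)⌋ = 2.
Plotkin bound: M ≤ 2·2 = 4.
Given |C| = 4, check: satisfied.
This |C| is at the Plotkin bound.


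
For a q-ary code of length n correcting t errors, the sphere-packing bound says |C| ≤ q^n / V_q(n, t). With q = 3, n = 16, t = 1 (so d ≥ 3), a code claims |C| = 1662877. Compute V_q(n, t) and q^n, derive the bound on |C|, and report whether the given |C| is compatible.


V_q(n, t) = 33, q^n = 43046721, Hamming bound = 1304446, |C| = 1662877 > bound (violated).

Step 1: Compute V_q(n, t) = Σ_{j=0}^1 C(n, j) (q−1)^j.
  j = 0: C(16,0)·(2)^0 = 1·1 = 1.
  j = 1: C(16,1)·(2)^1 = 16·2 = 32.
  V_q(n, t) = 1 + 32 = 33.
Step 2: q^n = 3^16 = 43046721.
Step 3: Hamming bound ⌊q^n / V_q(n,t)⌋ = ⌊43046721/33⌋ = 1304446.
Step 4: Compare |C| = 1662877 to 1304446: violated.
The claimed |C| lies above the Hamming bound, so no 3-ary code of length 16 with d ≥ 3 can have 1662877 codewords.


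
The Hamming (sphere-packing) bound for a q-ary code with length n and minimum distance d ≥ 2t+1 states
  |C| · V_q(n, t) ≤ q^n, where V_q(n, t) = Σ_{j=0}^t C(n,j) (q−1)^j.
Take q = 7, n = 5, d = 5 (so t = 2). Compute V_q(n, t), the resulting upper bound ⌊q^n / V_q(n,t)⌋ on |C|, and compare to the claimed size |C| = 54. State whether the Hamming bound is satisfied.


V_q(n, t) = 391, q^n = 16807, Hamming bound = 42, |C| = 54 > bound (violated).

Step 1: Compute V_q(n, t) = Σ_{j=0}^2 C(n, j) (q−1)^j.
  j = 0: C(5,0)·(6)^0 = 1·1 = 1.
  j = 1: C(5,1)·(6)^1 = 5·6 = 30.
  j = 2: C(5,2)·(6)^2 = 10·36 = 360.
  V_q(n, t) = 1 + 30 + 360 = 391.
Step 2: q^n = 7^5 = 16807.
Step 3: Hamming bound ⌊q^n / V_q(n,t)⌋ = ⌊16807/391⌋ = 42.
Step 4: Compare |C| = 54 to 42: violated.
The claimed |C| lies above the Hamming bound, so no 7-ary code of length 5 with d ≥ 5 can have 54 codewords.


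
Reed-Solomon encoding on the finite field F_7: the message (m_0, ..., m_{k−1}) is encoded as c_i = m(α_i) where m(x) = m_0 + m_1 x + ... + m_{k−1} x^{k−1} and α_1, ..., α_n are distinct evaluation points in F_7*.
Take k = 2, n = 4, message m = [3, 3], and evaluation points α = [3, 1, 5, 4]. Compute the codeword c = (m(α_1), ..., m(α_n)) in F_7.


c = [5, 6, 4, 1]

Message polynomial: m(x) = 3 + 3·x (mod 7).
For each evaluation point α_i, compute m(α_i) mod 7:
  α_1 = 3: Horner steps 3 → 5, so m(3) = 5.
  α_2 = 1: Horner steps 3 → 6, so m(1) = 6.
  α_3 = 5: Horner steps 3 → 4, so m(5) = 4.
  α_4 = 4: Horner steps 3 → 1, so m(4) = 1.
Codeword c = [5, 6, 4, 1] ∈ F_7^4.


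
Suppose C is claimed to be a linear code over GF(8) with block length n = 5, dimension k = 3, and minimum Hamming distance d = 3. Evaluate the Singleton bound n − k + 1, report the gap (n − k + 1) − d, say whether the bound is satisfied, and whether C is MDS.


Singleton RHS = n − k + 1 = 3, slack = 0, bound satisfied, MDS.

Singleton bound: d ≤ n − k + 1.
Here n = 5, k = 3, so n − k + 1 = 3.
Given d = 3, check d ≤ 3: YES.
Slack = (n − k + 1) − d = 0.
The code is MDS (slack = 0).
Description: the claimed parameters are [5, 3, 3]_8; such a code would be MDS (meets Singleton bound).


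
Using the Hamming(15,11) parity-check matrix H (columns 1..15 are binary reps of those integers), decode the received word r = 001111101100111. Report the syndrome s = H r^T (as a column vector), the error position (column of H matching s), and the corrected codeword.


s = (1, 1, 0, 0)^T, error position = 12, corrected codeword c = 001111101101111

Compute s = H r^T mod 2 one row at a time:
  s_1 = 0 + 1 + 1 + 0 + 0 + 1 + 1 + 1 = 5 ≡ 1 (mod 2).
  s_2 = 1 + 1 + 1 + 1 + 0 + 1 + 1 + 1 = 7 ≡ 1 (mod 2).
  s_3 = 0 + 1 + 1 + 1 + 1 + 0 + 1 + 1 = 6 ≡ 0 (mod 2).
  s_4 = 0 + 1 + 1 + 1 + 1 + 0 + 1 + 1 = 6 ≡ 0 (mod 2).
s = (1, 1, 0, 0)^T — this equals column 12 of H (binary 1100), so error is at position 12.
Correct: flip bit 12 of r = 001111101100111 to get c = 001111101101111.


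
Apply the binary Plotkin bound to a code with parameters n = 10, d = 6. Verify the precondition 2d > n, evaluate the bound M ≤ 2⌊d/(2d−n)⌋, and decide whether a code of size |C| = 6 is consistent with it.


Plotkin bound M ≤ 6; given |C| = 6 ≤ bound (satisfied).

Check applicability: 2d = 12, n = 10.
2d − n = 2 > 0, so Plotkin applies.
Compute d/(2d−n) = 6/2 ≈ 3.0000.
⌊d/(2d−n)⌋ = 3.
Plotkin bound: M ≤ 2·3 = 6.
Given |C| = 6, check: satisfied.
This |C| is at the Plotkin bound.


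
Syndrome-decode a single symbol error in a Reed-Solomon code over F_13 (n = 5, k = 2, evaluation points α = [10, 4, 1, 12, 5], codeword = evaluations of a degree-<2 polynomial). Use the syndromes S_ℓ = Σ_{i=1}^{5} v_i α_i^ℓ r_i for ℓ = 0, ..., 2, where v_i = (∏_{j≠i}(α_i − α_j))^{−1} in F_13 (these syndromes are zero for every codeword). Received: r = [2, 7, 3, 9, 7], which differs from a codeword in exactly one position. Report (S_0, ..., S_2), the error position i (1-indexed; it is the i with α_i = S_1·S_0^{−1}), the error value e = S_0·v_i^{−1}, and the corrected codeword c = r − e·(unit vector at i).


S = (12, 8, 1), error at position 5, error magnitude e = 3, c = [2, 7, 3, 9, 4].

Step 1: column multipliers v_i = (∏_{j≠i}(α_i − α_j))^{−1} mod 13.
  i = 1 (α = 10): (10−4)(10−1)(10−12)(10−5) = 6·9·(−2)·5 = −540 ≡ 6, so v_1 = 6^{−1} = 11 (mod 13).
  i = 2 (α = 4): (4−10)(4−1)(4−12)(4−5) = (−6)·3·(−8)·(−1) = −144 ≡ 12, so v_2 = 12^{−1} = 12 (mod 13).
  i = 3 (α = 1): (1−10)(1−4)(1−12)(1−5) = (−9)·(−3)·(−11)·(−4) = 1188 ≡ 5, so v_3 = 5^{−1} = 8 (mod 13).
  i = 4 (α = 12): (12−10)(12−4)(12−1)(12−5) = 2·8·11·7 = 1232 ≡ 10, so v_4 = 10^{−1} = 4 (mod 13).
  i = 5 (α = 5): (5−10)(5−4)(5−1)(5−12) = (−5)·1·4·(−7) = 140 ≡ 10, so v_5 = 10^{−1} = 4 (mod 13).
  v = [11, 12, 8, 4, 4].
Step 2: syndromes of r = [2, 7, 3, 9, 7] (all sums mod 13).
  S_0 = Σ v_i r_i = 11·2 + 12·7 + 8·3 + 4·9 + 4·7 = 194 ≡ 12.
  S_1 = Σ v_i α_i r_i = 11·10·2 + 12·4·7 + 8·1·3 + 4·12·9 + 4·5·7 = 1152 ≡ 8.
  α_i^2 mod 13 = [9, 3, 1, 1, 12].
  S_2 = Σ v_i α_i^2 r_i = 11·9·2 + 12·3·7 + 8·1·3 + 4·1·9 + 4·12·7 = 846 ≡ 1.
  S = (12, 8, 1) ≠ 0, so r is not a codeword (an error is present).
Step 3: locate the error. For a single error e at position i, S_ℓ = v_i·e·α_i^ℓ, so α_err = S_1/S_0.
  S_0^{−1} = 12^{−1} = 12 (mod 13), so α_err = 8·12 = 96 ≡ 5 = α_5. Error position i = 5.
  Consistency check: S_2/S_1 = 1·5 = 5 ≡ 5 = α_err ✓ (single-error assumption holds).
Step 4: error magnitude e = S_0/v_5 = S_0·∏_{j≠5}(α_5 − α_j) = 12·10 = 120 ≡ 3 (mod 13).
Step 5: correct position 5: c_5 = r_5 − e = 7 − 3 ≡ 4 (mod 13). Hence c = [2, 7, 3, 9, 4].
  Check: interpolating c through the α_i gives m(x) = 6 + 10·x (degree < 2) with m(α_i) = c_i for every i, so c is indeed a codeword.
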